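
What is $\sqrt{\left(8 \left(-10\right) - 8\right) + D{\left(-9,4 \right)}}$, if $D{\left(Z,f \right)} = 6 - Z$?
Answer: $i \sqrt{73} \approx 8.544 i$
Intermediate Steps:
$\sqrt{\left(8 \left(-10\right) - 8\right) + D{\left(-9,4 \right)}} = \sqrt{\left(8 \left(-10\right) - 8\right) + \left(6 - -9\right)} = \sqrt{\left(-80 - 8\right) + \left(6 + 9\right)} = \sqrt{-88 + 15} = \sqrt{-73} = i \sqrt{73}$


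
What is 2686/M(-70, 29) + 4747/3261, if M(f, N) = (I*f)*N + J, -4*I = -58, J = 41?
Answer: 21795712/15975639 ≈ 1.3643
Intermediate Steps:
I = 29/2 (I = -¼*(-58) = 29/2 ≈ 14.500)
M(f, N) = 41 + 29*N*f/2 (M(f, N) = (29*f/2)*N + 41 = 29*N*f/2 + 41 = 41 + 29*N*f/2)
2686/M(-70, 29) + 4747/3261 = 2686/(41 + (29/2)*29*(-70)) + 4747/3261 = 2686/(41 - 29435) + 4747*(1/3261) = 2686/(-29394) + 4747/3261 = 2686*(-1/29394) + 4747/3261 = -1343/14697 + 4747/3261 = 21795712/15975639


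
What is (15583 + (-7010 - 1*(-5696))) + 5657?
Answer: 19926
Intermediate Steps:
(15583 + (-7010 - 1*(-5696))) + 5657 = (15583 + (-7010 + 5696)) + 5657 = (15583 - 1314) + 5657 = 14269 + 5657 = 19926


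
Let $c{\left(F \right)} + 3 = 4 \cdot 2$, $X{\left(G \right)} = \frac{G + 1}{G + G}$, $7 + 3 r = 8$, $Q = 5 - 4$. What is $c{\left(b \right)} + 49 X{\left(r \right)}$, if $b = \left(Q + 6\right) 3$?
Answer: $103$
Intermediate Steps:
$Q = 1$ ($Q = 5 - 4 = 1$)
$r = \frac{1}{3}$ ($r = - \frac{7}{3} + \frac{1}{3} \cdot 8 = - \frac{7}{3} + \frac{8}{3} = \frac{1}{3} \approx 0.33333$)
$X{\left(G \right)} = \frac{1 + G}{2 G}$
$b = 21$ ($b = \left(1 + 6\right) 3 = 7 \cdot 3 = 21$)
$c{\left(F \right)} = 5$ ($c{\left(F \right)} = -3 + 4 \cdot 2 = -3 + 8 = 5$)
$c{\left(b \right)} + 49 X{\left(r \right)} = 5 + 49 \frac{\frac{1}{\frac{1}{3}} \left(1 + \frac{1}{3}\right)}{2} = 5 + 49 \cdot \frac{1}{2} \cdot 3 \cdot \frac{4}{3} = 5 + 49 \cdot 2 = 5 + 98 = 103$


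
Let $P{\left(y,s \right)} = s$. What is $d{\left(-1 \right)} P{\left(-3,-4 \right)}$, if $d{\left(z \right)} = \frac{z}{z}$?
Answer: $-4$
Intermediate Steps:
$d{\left(z \right)} = 1$
$d{\left(-1 \right)} P{\left(-3,-4 \right)} = 1 \left(-4\right) = -4$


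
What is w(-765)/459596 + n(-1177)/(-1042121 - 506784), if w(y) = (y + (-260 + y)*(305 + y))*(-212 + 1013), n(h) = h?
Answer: 6562120234603/7998545420 ≈ 820.41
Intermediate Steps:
w(y) = 801*y + 801*(-260 + y)*(305 + y) (w(y) = (y + (-260 + y)*(305 + y))*801 = 801*y + 801*(-260 + y)*(305 + y))
w(-765)/459596 + n(-1177)/(-1042121 - 506784) = (-63519300 + 801*(-765)² + 36846*(-765))/459596 - 1177/(-1042121 - 506784) = (-63519300 + 801*585225 - 28187190)*(1/459596) - 1177/(-1548905) = (-63519300 + 468765225 - 28187190)*(1/459596) - 1177*(-1/1548905) = 377058735*(1/459596) + 1177/1548905 = 4236615/5164 + 1177/1548905 = 6562120234603/7998545420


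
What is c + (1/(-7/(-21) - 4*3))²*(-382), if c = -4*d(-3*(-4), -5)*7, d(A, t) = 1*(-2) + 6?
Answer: -140638/1225 ≈ -114.81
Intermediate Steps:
d(A, t) = 4 (d(A, t) = -2 + 6 = 4)
c = -112 (c = -4*4*7 = -16*7 = -112)
c + (1/(-7/(-21) - 4*3))²*(-382) = -112 + (1/(-7/(-21) - 4*3))²*(-382) = -112 + (1/(-7*(-1/21) - 12))²*(-382) = -112 + (1/(⅓ - 12))²*(-382) = -112 + (1/(-35/3))²*(-382) = -112 + (-3/35)²*(-382) = -112 + (9/1225)*(-382) = -112 - 3438/1225 = -140638/1225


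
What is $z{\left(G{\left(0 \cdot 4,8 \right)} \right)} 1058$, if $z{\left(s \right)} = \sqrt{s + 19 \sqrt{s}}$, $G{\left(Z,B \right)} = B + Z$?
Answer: $1058 \sqrt{8 + 38 \sqrt{2}} \approx 8313.2$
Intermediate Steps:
$z{\left(G{\left(0 \cdot 4,8 \right)} \right)} 1058 = \sqrt{\left(8 + 0 \cdot 4\right) + 19 \sqrt{8 + 0 \cdot 4}} \cdot 1058 = \sqrt{\left(8 + 0\right) + 19 \sqrt{8 + 0}} \cdot 1058 = \sqrt{8 + 19 \sqrt{8}} \cdot 1058 = \sqrt{8 + 19 \cdot 2 \sqrt{2}} \cdot 1058 = \sqrt{8 + 38 \sqrt{2}} \cdot 1058 = 1058 \sqrt{8 + 38 \sqrt{2}}$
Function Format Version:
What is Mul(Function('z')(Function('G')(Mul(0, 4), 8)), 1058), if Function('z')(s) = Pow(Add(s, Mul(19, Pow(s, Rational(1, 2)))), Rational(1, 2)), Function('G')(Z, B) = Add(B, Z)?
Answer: Mul(1058, Pow(Add(8, Mul(38, Pow(2, Rational(1, 2)))), Rational(1, 2))) ≈ 8313.2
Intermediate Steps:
Mul(Function('z')(Function('G')(Mul(0, 4), 8)), 1058) = Mul(Pow(Add(Add(8, Mul(0, 4)), Mul(19, Pow(Add(8, Mul(0, 4)), Rational(1, 2)))), Rational(1, 2)), 1058) = Mul(Pow(Add(Add(8, 0), Mul(19, Pow(Add(8, 0), Rational(1, 2)))), Rational(1, 2)), 1058) = Mul(Pow(Add(8, Mul(19, Pow(8, Rational(1, 2)))), Rational(1, 2)), 1058) = Mul(Pow(Add(8, Mul(19, Mul(2, Pow(2, Rational(1, 2))))), Rational(1, 2)), 1058) = Mul(Pow(Add(8, Mul(38, Pow(2, Rational(1, 2)))), Rational(1, 2)), 1058) = Mul(1058, Pow(Add(8, Mul(38, Pow(2, Rational(1, 2)))), Rational(1, 2)))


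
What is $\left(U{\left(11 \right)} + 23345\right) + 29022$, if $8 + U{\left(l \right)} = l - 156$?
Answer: $52214$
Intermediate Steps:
$U{\left(l \right)} = -164 + l$ ($U{\left(l \right)} = -8 + \left(l - 156\right) = -8 + \left(-156 + l\right) = -164 + l$)
$\left(U{\left(11 \right)} + 23345\right) + 29022 = \left(\left(-164 + 11\right) + 23345\right) + 29022 = \left(-153 + 23345\right) + 29022 = 23192 + 29022 = 52214$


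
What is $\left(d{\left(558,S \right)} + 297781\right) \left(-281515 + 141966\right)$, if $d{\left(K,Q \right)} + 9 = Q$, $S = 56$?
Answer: $-41561599572$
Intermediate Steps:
$d{\left(K,Q \right)} = -9 + Q$
$\left(d{\left(558,S \right)} + 297781\right) \left(-281515 + 141966\right) = \left(\left(-9 + 56\right) + 297781\right) \left(-281515 + 141966\right) = \left(47 + 297781\right) \left(-139549\right) = 297828 \left(-139549\right) = -41561599572$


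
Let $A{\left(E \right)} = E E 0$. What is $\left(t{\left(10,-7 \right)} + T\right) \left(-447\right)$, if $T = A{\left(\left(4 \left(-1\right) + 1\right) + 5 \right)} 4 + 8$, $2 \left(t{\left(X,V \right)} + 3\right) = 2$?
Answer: $-2682$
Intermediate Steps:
$t{\left(X,V \right)} = -2$ ($t{\left(X,V \right)} = -3 + \frac{1}{2} \cdot 2 = -3 + 1 = -2$)
$A{\left(E \right)} = 0$ ($A{\left(E \right)} = E^{2} \cdot 0 = 0$)
$T = 8$ ($T = 0 \cdot 4 + 8 = 0 + 8 = 8$)
$\left(t{\left(10,-7 \right)} + T\right) \left(-447\right) = \left(-2 + 8\right) \left(-447\right) = 6 \left(-447\right) = -2682$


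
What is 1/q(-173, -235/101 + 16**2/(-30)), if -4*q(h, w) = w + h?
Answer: 1515/69637 ≈ 0.021756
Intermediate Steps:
q(h, w) = -h/4 - w/4 (q(h, w) = -(w + h)/4 = -(h + w)/4 = -h/4 - w/4)
1/q(-173, -235/101 + 16**2/(-30)) = 1/(-1/4*(-173) - (-235/101 + 16**2/(-30))/4) = 1/(173/4 - (-235*1/101 + 256*(-1/30))/4) = 1/(173/4 - (-235/101 - 128/15)/4) = 1/(173/4 - 1/4*(-16453/1515)) = 1/(173/4 + 16453/6060) = 1/(69637/1515) = 1515/69637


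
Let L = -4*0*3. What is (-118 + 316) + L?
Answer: 198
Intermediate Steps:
L = 0 (L = 0*3 = 0)
(-118 + 316) + L = (-118 + 316) + 0 = 198 + 0 = 198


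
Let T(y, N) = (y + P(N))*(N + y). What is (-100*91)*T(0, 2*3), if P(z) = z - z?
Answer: 0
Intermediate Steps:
P(z) = 0
T(y, N) = y*(N + y) (T(y, N) = (y + 0)*(N + y) = y*(N + y))
(-100*91)*T(0, 2*3) = (-100*91)*(0*(2*3 + 0)) = -0*(6 + 0) = -0*6 = -9100*0 = 0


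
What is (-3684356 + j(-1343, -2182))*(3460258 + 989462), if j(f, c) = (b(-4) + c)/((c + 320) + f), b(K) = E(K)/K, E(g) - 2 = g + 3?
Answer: -10508778061904826/641 ≈ -1.6394e+13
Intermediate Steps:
E(g) = 5 + g (E(g) = 2 + (g + 3) = 2 + (3 + g) = 5 + g)
b(K) = (5 + K)/K
j(f, c) = (-1/4 + c)/(320 + c + f) (j(f, c) = ((5 - 4)/(-4) + c)/((c + 320) + f) = (-1/4*1 + c)/((320 + c) + f) = (-1/4 + c)/(320 + c + f))
(-3684356 + j(-1343, -2182))*(3460258 + 989462) = (-3684356 + (-1/4 - 2182)/(320 - 2182 - 1343))*(3460258 + 989462) = (-3684356 - 8729/4/(-3205))*4449720 = (-3684356 - 1/3205*(-8729/4))*4449720 = (-3684356 + 8729/12820)*4449720 = -47233435191/12820*4449720 = -10508778061904826/641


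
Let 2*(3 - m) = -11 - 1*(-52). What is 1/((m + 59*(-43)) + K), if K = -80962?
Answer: -2/167033 ≈ -1.1974e-5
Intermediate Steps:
m = -35/2 (m = 3 - (-11 - 1*(-52))/2 = 3 - (-11 + 52)/2 = 3 - ½*41 = 3 - 41/2 = -35/2 ≈ -17.500)
1/((m + 59*(-43)) + K) = 1/((-35/2 + 59*(-43)) - 80962) = 1/((-35/2 - 2537) - 80962) = 1/(-5109/2 - 80962) = 1/(-167033/2) = -2/167033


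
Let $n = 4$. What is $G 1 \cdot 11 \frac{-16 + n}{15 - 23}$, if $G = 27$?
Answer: $\frac{891}{2} \approx 445.5$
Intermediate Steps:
$G 1 \cdot 11 \frac{-16 + n}{15 - 23} = 27 \cdot 1 \cdot 11 \frac{-16 + 4}{15 - 23} = 27 \cdot 11 \left(- \frac{12}{-8}\right) = 297 \left(\left(-12\right) \left(- \frac{1}{8}\right)\right) = 297 \cdot \frac{3}{2} = \frac{891}{2}$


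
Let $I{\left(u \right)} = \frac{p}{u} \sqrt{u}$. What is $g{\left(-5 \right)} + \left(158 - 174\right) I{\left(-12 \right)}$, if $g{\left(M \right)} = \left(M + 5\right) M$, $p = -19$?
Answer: $- \frac{152 i \sqrt{3}}{3} \approx - 87.757 i$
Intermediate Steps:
$g{\left(M \right)} = M \left(5 + M\right)$ ($g{\left(M \right)} = \left(5 + M\right) M = M \left(5 + M\right)$)
$I{\left(u \right)} = - \frac{19}{\sqrt{u}}$ ($I{\left(u \right)} = - \frac{19}{u} \sqrt{u} = - \frac{19}{\sqrt{u}}$)
$g{\left(-5 \right)} + \left(158 - 174\right) I{\left(-12 \right)} = - 5 \left(5 - 5\right) + \left(158 - 174\right) \left(- \frac{19}{2 i \sqrt{3}}\right) = \left(-5\right) 0 + \left(158 - 174\right) \left(- 19 \left(- \frac{i \sqrt{3}}{6}\right)\right) = 0 - 16 \frac{19 i \sqrt{3}}{6} = 0 - \frac{152 i \sqrt{3}}{3} = - \frac{152 i \sqrt{3}}{3}$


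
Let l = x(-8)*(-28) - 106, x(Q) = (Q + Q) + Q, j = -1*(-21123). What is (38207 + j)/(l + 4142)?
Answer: 29665/2354 ≈ 12.602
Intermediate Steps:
j = 21123
x(Q) = 3*Q (x(Q) = 2*Q + Q = 3*Q)
l = 566 (l = (3*(-8))*(-28) - 106 = -24*(-28) - 106 = 672 - 106 = 566)
(38207 + j)/(l + 4142) = (38207 + 21123)/(566 + 4142) = 59330/4708 = 59330*(1/4708) = 29665/2354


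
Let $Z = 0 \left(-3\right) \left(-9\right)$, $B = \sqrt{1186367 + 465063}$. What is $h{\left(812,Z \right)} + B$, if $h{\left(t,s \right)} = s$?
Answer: $\sqrt{1651430} \approx 1285.1$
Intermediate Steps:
$B = \sqrt{1651430} \approx 1285.1$
$Z = 0$ ($Z = 0 \left(-9\right) = 0$)
$h{\left(812,Z \right)} + B = 0 + \sqrt{1651430} = \sqrt{1651430}$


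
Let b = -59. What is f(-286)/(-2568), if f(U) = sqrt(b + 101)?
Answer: -sqrt(42)/2568 ≈ -0.0025237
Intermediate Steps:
f(U) = sqrt(42) (f(U) = sqrt(-59 + 101) = sqrt(42))
f(-286)/(-2568) = sqrt(42)/(-2568) = sqrt(42)*(-1/2568) = -sqrt(42)/2568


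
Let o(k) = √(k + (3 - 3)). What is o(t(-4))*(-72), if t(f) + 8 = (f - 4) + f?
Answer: -144*I*√5 ≈ -321.99*I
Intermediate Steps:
t(f) = -12 + 2*f (t(f) = -8 + ((f - 4) + f) = -8 + ((-4 + f) + f) = -8 + (-4 + 2*f) = -12 + 2*f)
o(k) = √k (o(k) = √(k + 0) = √k)
o(t(-4))*(-72) = √(-12 + 2*(-4))*(-72) = √(-12 - 8)*(-72) = √(-20)*(-72) = (2*I*√5)*(-72) = -144*I*√5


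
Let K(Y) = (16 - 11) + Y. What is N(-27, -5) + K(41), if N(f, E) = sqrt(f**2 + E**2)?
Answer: 46 + sqrt(754) ≈ 73.459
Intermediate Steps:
N(f, E) = sqrt(E**2 + f**2)
K(Y) = 5 + Y
N(-27, -5) + K(41) = sqrt((-5)**2 + (-27)**2) + (5 + 41) = sqrt(25 + 729) + 46 = sqrt(754) + 46 = 46 + sqrt(754)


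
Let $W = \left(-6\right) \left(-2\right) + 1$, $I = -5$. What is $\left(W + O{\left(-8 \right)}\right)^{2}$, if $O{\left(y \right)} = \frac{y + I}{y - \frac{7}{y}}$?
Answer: $\frac{714025}{3249} \approx 219.77$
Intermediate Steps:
$O{\left(y \right)} = \frac{-5 + y}{y - \frac{7}{y}}$ ($O{\left(y \right)} = \frac{y - 5}{y - \frac{7}{y}} = \frac{-5 + y}{y - \frac{7}{y}}$)
$W = 13$ ($W = 12 + 1 = 13$)
$\left(W + O{\left(-8 \right)}\right)^{2} = \left(13 - \frac{8 \left(-5 - 8\right)}{-7 + \left(-8\right)^{2}}\right)^{2} = \left(13 - 8 \frac{1}{-7 + 64} \left(-13\right)\right)^{2} = \left(13 - 8 \cdot \frac{1}{57} \left(-13\right)\right)^{2} = \left(13 - \frac{8}{57} \left(-13\right)\right)^{2} = \left(13 + \frac{104}{57}\right)^{2} = \left(\frac{845}{57}\right)^{2} = \frac{714025}{3249}$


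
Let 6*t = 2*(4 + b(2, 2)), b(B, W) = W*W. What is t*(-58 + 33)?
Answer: -200/3 ≈ -66.667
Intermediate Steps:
b(B, W) = W**2
t = 8/3 (t = (2*(4 + 2**2))/6 = (2*(4 + 4))/6 = (2*8)/6 = (1/6)*16 = 8/3 ≈ 2.6667)
t*(-58 + 33) = 8*(-58 + 33)/3 = (8/3)*(-25) = -200/3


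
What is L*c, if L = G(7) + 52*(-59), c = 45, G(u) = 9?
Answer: -137655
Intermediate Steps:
L = -3059 (L = 9 + 52*(-59) = 9 - 3068 = -3059)
L*c = -3059*45 = -137655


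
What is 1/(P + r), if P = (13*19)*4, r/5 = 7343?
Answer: 1/37703 ≈ 2.6523e-5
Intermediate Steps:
r = 36715 (r = 5*7343 = 36715)
P = 988 (P = 247*4 = 988)
1/(P + r) = 1/(988 + 36715) = 1/37703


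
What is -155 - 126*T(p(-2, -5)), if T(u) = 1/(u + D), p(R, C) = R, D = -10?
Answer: -289/2 ≈ -144.50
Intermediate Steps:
T(u) = 1/(-10 + u) (T(u) = 1/(u - 10) = 1/(-10 + u))
-155 - 126*T(p(-2, -5)) = -155 - 126/(-10 - 2) = -155 - 126/(-12) = -155 - 126*(-1/12) = -155 + 21/2 = -289/2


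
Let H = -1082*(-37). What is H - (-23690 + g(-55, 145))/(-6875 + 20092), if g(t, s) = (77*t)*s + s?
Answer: 529766998/13217 ≈ 40082.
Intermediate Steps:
g(t, s) = s + 77*s*t (g(t, s) = 77*s*t + s = s + 77*s*t)
H = 40034
H - (-23690 + g(-55, 145))/(-6875 + 20092) = 40034 - (-23690 + 145*(1 + 77*(-55)))/(-6875 + 20092) = 40034 - (-23690 + 145*(1 - 4235))/13217 = 40034 - (-23690 + 145*(-4234))/13217 = 40034 - (-23690 - 613930)/13217 = 40034 - (-637620)/13217 = 40034 - 1*(-637620/13217) = 40034 + 637620/13217 = 529766998/13217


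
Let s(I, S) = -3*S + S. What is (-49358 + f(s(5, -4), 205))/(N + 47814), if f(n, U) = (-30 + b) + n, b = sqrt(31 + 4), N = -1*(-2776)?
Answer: -4938/5059 + sqrt(35)/50590 ≈ -0.97597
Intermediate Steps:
s(I, S) = -2*S
N = 2776
b = sqrt(35) ≈ 5.9161
f(n, U) = -30 + n + sqrt(35) (f(n, U) = (-30 + sqrt(35)) + n = -30 + n + sqrt(35))
(-49358 + f(s(5, -4), 205))/(N + 47814) = (-49358 + (-30 - 2*(-4) + sqrt(35)))/(2776 + 47814) = (-49358 + (-30 + 8 + sqrt(35)))/50590 = (-49358 + (-22 + sqrt(35)))*(1/50590) = (-49380 + sqrt(35))*(1/50590) = -4938/5059 + sqrt(35)/50590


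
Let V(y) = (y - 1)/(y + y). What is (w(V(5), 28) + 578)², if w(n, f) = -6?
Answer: 327184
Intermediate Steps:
V(y) = (-1 + y)/(2*y) (V(y) = (-1 + y)/((2*y)) = (-1 + y)*(1/(2*y)) = (-1 + y)/(2*y))
(w(V(5), 28) + 578)² = (-6 + 578)² = 572² = 327184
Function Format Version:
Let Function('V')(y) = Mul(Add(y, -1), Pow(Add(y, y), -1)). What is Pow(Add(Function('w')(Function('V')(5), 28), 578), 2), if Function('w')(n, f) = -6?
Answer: 327184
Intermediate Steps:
Function('V')(y) = Mul(Rational(1, 2), Pow(y, -1), Add(-1, y)) (Function('V')(y) = Mul(Add(-1, y), Pow(Mul(2, y), -1)) = Mul(Add(-1, y), Mul(Rational(1, 2), Pow(y, -1))) = Mul(Rational(1, 2), Pow(y, -1), Add(-1, y)))
Pow(Add(Function('w')(Function('V')(5), 28), 578), 2) = Pow(Add(-6, 578), 2) = Pow(572, 2) = 327184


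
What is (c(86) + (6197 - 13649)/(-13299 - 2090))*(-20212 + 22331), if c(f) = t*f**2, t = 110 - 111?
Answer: -241162525448/15389 ≈ -1.5671e+7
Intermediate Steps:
t = -1
c(f) = -f**2
(c(86) + (6197 - 13649)/(-13299 - 2090))*(-20212 + 22331) = (-1*86**2 + (6197 - 13649)/(-13299 - 2090))*(-20212 + 22331) = (-1*7396 - 7452/(-15389))*2119 = (-7396 - 7452*(-1/15389))*2119 = (-7396 + 7452/15389)*2119 = -113809592/15389*2119 = -241162525448/15389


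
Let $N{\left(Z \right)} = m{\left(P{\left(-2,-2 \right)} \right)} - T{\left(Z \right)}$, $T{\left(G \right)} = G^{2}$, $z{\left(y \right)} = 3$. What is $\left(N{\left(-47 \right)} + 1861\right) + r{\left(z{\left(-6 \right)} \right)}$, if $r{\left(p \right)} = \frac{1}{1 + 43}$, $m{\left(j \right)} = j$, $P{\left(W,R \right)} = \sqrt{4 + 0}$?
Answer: $- \frac{15223}{44} \approx -345.98$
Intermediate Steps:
$P{\left(W,R \right)} = 2$ ($P{\left(W,R \right)} = \sqrt{4} = 2$)
$N{\left(Z \right)} = 2 - Z^{2}$
$r{\left(p \right)} = \frac{1}{44}$
$\left(N{\left(-47 \right)} + 1861\right) + r{\left(z{\left(-6 \right)} \right)} = \left(\left(2 - \left(-47\right)^{2}\right) + 1861\right) + \frac{1}{44} = \left(\left(2 - 2209\right) + 1861\right) + \frac{1}{44} = \left(-2207 + 1861\right) + \frac{1}{44} = -346 + \frac{1}{44} = - \frac{15223}{44}$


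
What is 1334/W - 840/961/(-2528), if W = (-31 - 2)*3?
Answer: -405093389/30063924 ≈ -13.474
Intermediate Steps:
W = -99 (W = -33*3 = -99)
1334/W - 840/961/(-2528) = 1334/(-99) - 840/961/(-2528) = 1334*(-1/99) - 840*1/961*(-1/2528) = -1334/99 - 840/961*(-1/2528) = -1334/99 + 105/303676 = -405093389/30063924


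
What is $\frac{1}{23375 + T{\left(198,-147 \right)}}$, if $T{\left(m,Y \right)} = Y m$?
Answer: $- \frac{1}{5731} \approx -0.00017449$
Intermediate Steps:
$\frac{1}{23375 + T{\left(198,-147 \right)}} = \frac{1}{23375 - 29106} = \frac{1}{-5731} = - \frac{1}{5731}$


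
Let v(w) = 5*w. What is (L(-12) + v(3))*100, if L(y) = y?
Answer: 300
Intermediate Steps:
(L(-12) + v(3))*100 = (-12 + 5*3)*100 = (-12 + 15)*100 = 3*100 = 300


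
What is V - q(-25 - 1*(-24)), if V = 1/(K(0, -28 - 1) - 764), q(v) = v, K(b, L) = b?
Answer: 763/764 ≈ 0.99869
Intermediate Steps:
V = -1/764 (V = 1/(0 - 764) = 1/(-764) = -1/764 ≈ -0.0013089)
V - q(-25 - 1*(-24)) = -1/764 - (-25 - 1*(-24)) = -1/764 - (-25 + 24) = -1/764 - 1*(-1) = -1/764 + 1 = 763/764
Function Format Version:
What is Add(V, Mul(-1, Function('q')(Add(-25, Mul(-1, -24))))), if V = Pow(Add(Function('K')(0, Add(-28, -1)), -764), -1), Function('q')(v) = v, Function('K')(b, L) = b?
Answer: Rational(763, 764) ≈ 0.99869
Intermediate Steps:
V = Rational(-1, 764) (V = Pow(Add(0, -764), -1) = Pow(-764, -1) = Rational(-1, 764) ≈ -0.0013089)
Add(V, Mul(-1, Function('q')(Add(-25, Mul(-1, -24))))) = Add(Rational(-1, 764), Mul(-1, Add(-25, Mul(-1, -24)))) = Add(Rational(-1, 764), Mul(-1, Add(-25, 24))) = Add(Rational(-1, 764), Mul(-1, -1)) = Add(Rational(-1, 764), 1) = Rational(763, 764)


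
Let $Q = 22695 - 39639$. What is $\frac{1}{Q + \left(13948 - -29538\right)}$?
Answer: $\frac{1}{26542} \approx 3.7676 \cdot 10^{-5}$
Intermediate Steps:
$Q = -16944$
$\frac{1}{Q + \left(13948 - -29538\right)} = \frac{1}{-16944 + \left(13948 - -29538\right)} = \frac{1}{-16944 + \left(13948 + 29538\right)} = \frac{1}{-16944 + 43486} = \frac{1}{26542}$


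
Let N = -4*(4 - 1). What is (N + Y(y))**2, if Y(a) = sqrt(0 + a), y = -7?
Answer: (12 - I*sqrt(7))**2 ≈ 137.0 - 63.498*I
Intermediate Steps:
Y(a) = sqrt(a)
N = -12 (N = -4*3 = -12)
(N + Y(y))**2 = (-12 + sqrt(-7))**2 = (-12 + I*sqrt(7))**2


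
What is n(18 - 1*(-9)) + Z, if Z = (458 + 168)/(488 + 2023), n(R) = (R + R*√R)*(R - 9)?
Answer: 1220972/2511 + 1458*√3 ≈ 3011.6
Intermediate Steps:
n(R) = (-9 + R)*(R + R^(3/2)) (n(R) = (R + R^(3/2))*(-9 + R) = (-9 + R)*(R + R^(3/2)))
Z = 626/2511 ≈ 0.24930
n(18 - 1*(-9)) + Z = ((18 - 1*(-9))² + (18 - 1*(-9))^(5/2) - 9*(18 - 1*(-9)) - 9*(18 - 1*(-9))^(3/2)) + 626/2511 = ((18 + 9)² + (18 + 9)^(5/2) - 9*(18 + 9) - 9*(18 + 9)^(3/2)) + 626/2511 = (27² + 27^(5/2) - 9*27 - 729*√3) + 626/2511 = (729 + 2187*√3 - 243 - 729*√3) + 626/2511 = (486 + 1458*√3) + 626/2511 = 1220972/2511 + 1458*√3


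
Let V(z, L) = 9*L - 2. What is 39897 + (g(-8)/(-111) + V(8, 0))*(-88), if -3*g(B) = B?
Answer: 13345013/333 ≈ 40075.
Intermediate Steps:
g(B) = -B/3
V(z, L) = -2 + 9*L
39897 + (g(-8)/(-111) + V(8, 0))*(-88) = 39897 + (-⅓*(-8)/(-111) + (-2 + 9*0))*(-88) = 39897 + ((8/3)*(-1/111) + (-2 + 0))*(-88) = 39897 + (-8/333 - 2)*(-88) = 39897 - 674/333*(-88) = 39897 + 59312/333 = 13345013/333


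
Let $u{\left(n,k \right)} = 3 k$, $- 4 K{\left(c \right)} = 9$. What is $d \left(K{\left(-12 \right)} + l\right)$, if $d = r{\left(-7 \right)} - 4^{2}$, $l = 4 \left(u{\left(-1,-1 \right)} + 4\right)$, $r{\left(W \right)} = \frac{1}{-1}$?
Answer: $- \frac{119}{4} \approx -29.75$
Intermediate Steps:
$K{\left(c \right)} = - \frac{9}{4}$ ($K{\left(c \right)} = \left(- \frac{1}{4}\right) 9 = - \frac{9}{4}$)
$r{\left(W \right)} = -1$
$l = 4$ ($l = 4 \left(3 \left(-1\right) + 4\right) = 4 \left(-3 + 4\right) = 4 \cdot 1 = 4$)
$d = -17$ ($d = -1 - 4^{2} = -1 - 16 = -17$)
$d \left(K{\left(-12 \right)} + l\right) = - 17 \left(- \frac{9}{4} + 4\right) = \left(-17\right) \frac{7}{4} = - \frac{119}{4}$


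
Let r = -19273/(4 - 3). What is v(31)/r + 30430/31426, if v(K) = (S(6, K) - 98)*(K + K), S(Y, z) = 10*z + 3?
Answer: 83784405/302836649 ≈ 0.27667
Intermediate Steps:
S(Y, z) = 3 + 10*z
v(K) = 2*K*(-95 + 10*K) (v(K) = ((3 + 10*K) - 98)*(K + K) = (-95 + 10*K)*(2*K) = 2*K*(-95 + 10*K))
r = -19273 (r = -19273/1 = 1*(-19273) = -19273)
v(31)/r + 30430/31426 = (10*31*(-19 + 2*31))/(-19273) + 30430/31426 = (10*31*(-19 + 62))*(-1/19273) + 30430*(1/31426) = (10*31*43)*(-1/19273) + 15215/15713 = 13330*(-1/19273) + 15215/15713 = -13330/19273 + 15215/15713 = 83784405/302836649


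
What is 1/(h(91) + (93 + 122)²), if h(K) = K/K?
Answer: 1/46226 ≈ 2.1633e-5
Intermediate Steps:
h(K) = 1
1/(h(91) + (93 + 122)²) = 1/(1 + (93 + 122)²) = 1/(1 + 215²) = 1/(1 + 46225) = 1/46226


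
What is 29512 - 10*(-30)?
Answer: 29812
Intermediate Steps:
29512 - 10*(-30) = 29512 - (-300) = 29512 - 1*(-300) = 29512 + 300 = 29812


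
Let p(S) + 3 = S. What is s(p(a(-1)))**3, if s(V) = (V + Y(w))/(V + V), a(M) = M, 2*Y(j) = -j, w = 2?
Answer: 125/512 ≈ 0.24414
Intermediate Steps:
Y(j) = -j/2 (Y(j) = (-j)/2 = -j/2)
p(S) = -3 + S
s(V) = (-1 + V)/(2*V) (s(V) = (V - 1/2*2)/(V + V) = (V - 1)/((2*V)) = (-1 + V)*(1/(2*V)) = (-1 + V)/(2*V))
s(p(a(-1)))**3 = ((-1 + (-3 - 1))/(2*(-3 - 1)))**3 = ((1/2)*(-1 - 4)/(-4))**3 = ((1/2)*(-1/4)*(-5))**3 = (5/8)**3 = 125/512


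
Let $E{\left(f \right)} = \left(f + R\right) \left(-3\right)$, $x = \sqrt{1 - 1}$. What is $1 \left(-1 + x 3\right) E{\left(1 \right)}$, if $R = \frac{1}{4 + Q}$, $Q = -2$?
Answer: $\frac{9}{2} \approx 4.5$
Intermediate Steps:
$R = \frac{1}{2}$ ($R = \frac{1}{4 - 2} = \frac{1}{2} \approx 0.5$)
$x = 0$ ($x = \sqrt{0} = 0$)
$E{\left(f \right)} = - \frac{3}{2} - 3 f$ ($E{\left(f \right)} = \left(f + \frac{1}{2}\right) \left(-3\right) = \left(\frac{1}{2} + f\right) \left(-3\right) = - \frac{3}{2} - 3 f$)
$1 \left(-1 + x 3\right) E{\left(1 \right)} = 1 \left(-1 + 0 \cdot 3\right) \left(- \frac{3}{2} - 3\right) = 1 \left(-1 + 0\right) \left(- \frac{3}{2} - 3\right) = 1 \left(-1\right) \left(- \frac{9}{2}\right) = \left(-1\right) \left(- \frac{9}{2}\right) = \frac{9}{2}$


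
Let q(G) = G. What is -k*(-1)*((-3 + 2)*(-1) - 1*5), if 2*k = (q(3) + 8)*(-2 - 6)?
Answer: 176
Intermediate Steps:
k = -44 (k = ((3 + 8)*(-2 - 6))/2 = (11*(-8))/2 = (1/2)*(-88) = -44)
-k*(-1)*((-3 + 2)*(-1) - 1*5) = -(-44*(-1))*((-3 + 2)*(-1) - 1*5) = -44*(-1*(-1) - 5) = -44*(1 - 5) = -44*(-4) = -1*(-176) = 176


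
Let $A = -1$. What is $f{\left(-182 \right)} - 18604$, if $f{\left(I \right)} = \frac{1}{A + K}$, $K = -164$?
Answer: $- \frac{3069661}{165} \approx -18604.0$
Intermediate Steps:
$f{\left(I \right)} = - \frac{1}{165}$ ($f{\left(I \right)} = \frac{1}{-1 - 164} = \frac{1}{-165} = - \frac{1}{165}$)
$f{\left(-182 \right)} - 18604 = - \frac{1}{165} - 18604 = - \frac{3069661}{165}$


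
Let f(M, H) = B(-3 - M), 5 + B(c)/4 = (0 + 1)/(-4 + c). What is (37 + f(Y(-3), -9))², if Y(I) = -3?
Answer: 256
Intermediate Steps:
B(c) = -20 + 4/(-4 + c) (B(c) = -20 + 4*((0 + 1)/(-4 + c)) = -20 + 4*(1/(-4 + c)) = -20 + 4/(-4 + c))
f(M, H) = 4*(36 + 5*M)/(-7 - M) (f(M, H) = 4*(21 - 5*(-3 - M))/(-4 + (-3 - M)) = 4*(21 + (15 + 5*M))/(-7 - M) = 4*(36 + 5*M)/(-7 - M))
(37 + f(Y(-3), -9))² = (37 + 4*(-36 - 5*(-3))/(7 - 3))² = (37 + 4*(-36 + 15)/4)² = (37 + 4*(¼)*(-21))² = (37 - 21)² = 16² = 256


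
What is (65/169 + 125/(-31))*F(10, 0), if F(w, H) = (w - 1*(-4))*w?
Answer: -205800/403 ≈ -510.67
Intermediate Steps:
F(w, H) = w*(4 + w) (F(w, H) = (w + 4)*w = (4 + w)*w = w*(4 + w))
(65/169 + 125/(-31))*F(10, 0) = (65/169 + 125/(-31))*(10*(4 + 10)) = (65*(1/169) + 125*(-1/31))*(10*14) = (5/13 - 125/31)*140 = -1470/403*140 = -205800/403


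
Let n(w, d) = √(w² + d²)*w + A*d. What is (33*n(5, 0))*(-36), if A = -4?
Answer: -29700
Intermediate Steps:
n(w, d) = -4*d + w*√(d² + w²) (n(w, d) = √(w² + d²)*w - 4*d = √(d² + w²)*w - 4*d = w*√(d² + w²) - 4*d = -4*d + w*√(d² + w²))
(33*n(5, 0))*(-36) = (33*(-4*0 + 5*√(0² + 5²)))*(-36) = (33*(0 + 5*√(0 + 25)))*(-36) = (33*(0 + 5*√25))*(-36) = (33*(0 + 5*5))*(-36) = (33*(0 + 25))*(-36) = (33*25)*(-36) = 825*(-36) = -29700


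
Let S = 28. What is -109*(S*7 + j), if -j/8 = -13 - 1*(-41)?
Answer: 3052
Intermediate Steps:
j = -224 (j = -8*(-13 - 1*(-41)) = -8*(-13 + 41) = -8*28 = -224)
-109*(S*7 + j) = -109*(28*7 - 224) = -109*(196 - 224) = -109*(-28) = 3052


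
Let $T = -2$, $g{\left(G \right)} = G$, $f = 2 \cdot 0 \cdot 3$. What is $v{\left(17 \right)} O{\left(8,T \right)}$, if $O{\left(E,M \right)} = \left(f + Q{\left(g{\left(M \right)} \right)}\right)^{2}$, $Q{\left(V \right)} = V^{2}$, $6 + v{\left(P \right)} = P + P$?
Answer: $448$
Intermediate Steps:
$v{\left(P \right)} = -6 + 2 P$ ($v{\left(P \right)} = -6 + \left(P + P\right) = -6 + 2 P$)
$f = 0$ ($f = 0 \cdot 3 = 0$)
$O{\left(E,M \right)} = M^{4}$ ($O{\left(E,M \right)} = \left(0 + M^{2}\right)^{2} = \left(M^{2}\right)^{2} = M^{4}$)
$v{\left(17 \right)} O{\left(8,T \right)} = \left(-6 + 2 \cdot 17\right) \left(-2\right)^{4} = \left(-6 + 34\right) 16 = 28 \cdot 16 = 448$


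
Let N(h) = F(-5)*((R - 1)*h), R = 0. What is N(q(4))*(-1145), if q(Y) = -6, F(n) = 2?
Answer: -13740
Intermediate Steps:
N(h) = -2*h (N(h) = 2*((0 - 1)*h) = 2*(-h) = -2*h)
N(q(4))*(-1145) = -2*(-6)*(-1145) = 12*(-1145) = -13740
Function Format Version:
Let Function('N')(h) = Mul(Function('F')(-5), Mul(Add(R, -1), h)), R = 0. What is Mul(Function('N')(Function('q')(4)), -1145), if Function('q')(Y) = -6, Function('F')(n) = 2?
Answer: -13740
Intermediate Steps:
Function('N')(h) = Mul(-2, h) (Function('N')(h) = Mul(2, Mul(Add(0, -1), h)) = Mul(2, Mul(-1, h)) = Mul(-2, h))
Mul(Function('N')(Function('q')(4)), -1145) = Mul(Mul(-2, -6), -1145) = Mul(12, -1145) = -13740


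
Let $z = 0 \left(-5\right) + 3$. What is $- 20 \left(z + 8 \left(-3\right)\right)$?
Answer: $420$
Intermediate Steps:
$z = 3$ ($z = 0 + 3 = 3$)
$- 20 \left(z + 8 \left(-3\right)\right) = - 20 \left(3 + 8 \left(-3\right)\right) = - 20 \left(3 - 24\right) = \left(-20\right) \left(-21\right) = 420$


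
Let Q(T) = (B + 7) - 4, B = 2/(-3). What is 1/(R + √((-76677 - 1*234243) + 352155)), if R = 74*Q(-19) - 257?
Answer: 759/307106 + 9*√41235/307106 ≈ 0.0084224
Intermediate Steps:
B = -⅔ (B = 2*(-⅓) = -⅔ ≈ -0.66667)
Q(T) = 7/3 (Q(T) = (-⅔ + 7) - 4 = 19/3 - 4 = 7/3)
R = -253/3 (R = 74*(7/3) - 257 = 518/3 - 257 = -253/3 ≈ -84.333)
1/(R + √((-76677 - 1*234243) + 352155)) = 1/(-253/3 + √((-76677 - 1*234243) + 352155)) = 1/(-253/3 + √((-76677 - 234243) + 352155)) = 1/(-253/3 + √(-310920 + 352155)) = 1/(-253/3 + √41235)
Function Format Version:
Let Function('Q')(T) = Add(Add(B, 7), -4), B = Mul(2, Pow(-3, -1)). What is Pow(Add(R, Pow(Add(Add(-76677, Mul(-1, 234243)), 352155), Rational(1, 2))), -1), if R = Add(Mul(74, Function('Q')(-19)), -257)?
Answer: Add(Rational(759, 307106), Mul(Rational(9, 307106), Pow(41235, Rational(1, 2)))) ≈ 0.0084224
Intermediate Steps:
B = Rational(-2, 3) (B = Mul(2, Rational(-1, 3)) = Rational(-2, 3) ≈ -0.66667)
Function('Q')(T) = Rational(7, 3) (Function('Q')(T) = Add(Add(Rational(-2, 3), 7), -4) = Add(Rational(19, 3), -4) = Rational(7, 3))
R = Rational(-253, 3) (R = Add(Mul(74, Rational(7, 3)), -257) = Add(Rational(518, 3), -257) = Rational(-253, 3) ≈ -84.333)
Pow(Add(R, Pow(Add(Add(-76677, Mul(-1, 234243)), 352155), Rational(1, 2))), -1) = Pow(Add(Rational(-253, 3), Pow(Add(Add(-76677, Mul(-1, 234243)), 352155), Rational(1, 2))), -1) = Pow(Add(Rational(-253, 3), Pow(Add(Add(-76677, -234243), 352155), Rational(1, 2))), -1) = Pow(Add(Rational(-253, 3), Pow(Add(-310920, 352155), Rational(1, 2))), -1) = Pow(Add(Rational(-253, 3), Pow(41235, Rational(1, 2))), -1)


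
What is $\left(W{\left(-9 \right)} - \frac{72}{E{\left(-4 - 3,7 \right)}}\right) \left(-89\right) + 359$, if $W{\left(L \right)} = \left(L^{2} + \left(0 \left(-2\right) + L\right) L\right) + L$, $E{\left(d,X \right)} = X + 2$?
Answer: $-12546$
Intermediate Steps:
$E{\left(d,X \right)} = 2 + X$
$W{\left(L \right)} = L + 2 L^{2}$ ($W{\left(L \right)} = \left(L^{2} + \left(0 + L\right) L\right) + L = \left(L^{2} + L L\right) + L = \left(L^{2} + L^{2}\right) + L = 2 L^{2} + L = L + 2 L^{2}$)
$\left(W{\left(-9 \right)} - \frac{72}{E{\left(-4 - 3,7 \right)}}\right) \left(-89\right) + 359 = \left(- 9 \left(1 + 2 \left(-9\right)\right) - \frac{72}{2 + 7}\right) \left(-89\right) + 359 = \left(- 9 \left(1 - 18\right) - \frac{72}{9}\right) \left(-89\right) + 359 = \left(\left(-9\right) \left(-17\right) - 8\right) \left(-89\right) + 359 = \left(153 - 8\right) \left(-89\right) + 359 = 145 \left(-89\right) + 359 = -12905 + 359 = -12546$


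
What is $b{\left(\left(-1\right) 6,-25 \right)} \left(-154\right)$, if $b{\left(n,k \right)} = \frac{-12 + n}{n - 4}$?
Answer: $- \frac{1386}{5} \approx -277.2$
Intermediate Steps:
$b{\left(n,k \right)} = \frac{-12 + n}{-4 + n}$
$b{\left(\left(-1\right) 6,-25 \right)} \left(-154\right) = \frac{-12 - 6}{-4 - 6} \left(-154\right) = \frac{1}{-10} \left(-18\right) \left(-154\right) = \left(- \frac{1}{10}\right) \left(-18\right) \left(-154\right) = \frac{9}{5} \left(-154\right) = - \frac{1386}{5}$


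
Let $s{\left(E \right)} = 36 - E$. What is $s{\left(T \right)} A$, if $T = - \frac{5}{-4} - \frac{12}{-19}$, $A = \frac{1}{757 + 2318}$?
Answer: $\frac{2593}{233700} \approx 0.011095$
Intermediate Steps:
$A = \frac{1}{3075} \approx 0.0003252$
$T = \frac{143}{76}$ ($T = \left(-5\right) \left(- \frac{1}{4}\right) - - \frac{12}{19} = \frac{5}{4} + \frac{12}{19} = \frac{143}{76} \approx 1.8816$)
$s{\left(T \right)} A = \left(36 - \frac{143}{76}\right) \frac{1}{3075} = \frac{2593}{76} \cdot \frac{1}{3075} = \frac{2593}{233700}$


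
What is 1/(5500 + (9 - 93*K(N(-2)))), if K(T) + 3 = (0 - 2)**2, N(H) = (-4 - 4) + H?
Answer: 1/5416 ≈ 0.00018464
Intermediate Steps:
N(H) = -8 + H
K(T) = 1 (K(T) = -3 + (0 - 2)**2 = -3 + (-2)**2 = -3 + 4 = 1)
1/(5500 + (9 - 93*K(N(-2)))) = 1/(5500 + (9 - 93*1)) = 1/(5500 + (9 - 93)) = 1/(5500 - 84) = 1/5416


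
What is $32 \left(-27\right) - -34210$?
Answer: $33346$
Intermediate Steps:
$32 \left(-27\right) - -34210 = -864 + 34210 = 33346$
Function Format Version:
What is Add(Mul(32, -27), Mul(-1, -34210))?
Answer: 33346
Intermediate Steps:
Add(Mul(32, -27), Mul(-1, -34210)) = Add(-864, 34210) = 33346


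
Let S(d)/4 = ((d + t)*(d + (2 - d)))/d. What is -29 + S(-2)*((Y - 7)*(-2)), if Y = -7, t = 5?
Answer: -365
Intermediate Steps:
S(d) = 4*(10 + 2*d)/d (S(d) = 4*(((d + 5)*(d + (2 - d)))/d) = 4*(((5 + d)*2)/d) = 4*((10 + 2*d)/d) = 4*(10 + 2*d)/d)
-29 + S(-2)*((Y - 7)*(-2)) = -29 + (8 + 40/(-2))*((-7 - 7)*(-2)) = -29 + (8 + 40*(-½))*(-14*(-2)) = -29 + (8 - 20)*28 = -29 - 12*28 = -29 - 336 = -365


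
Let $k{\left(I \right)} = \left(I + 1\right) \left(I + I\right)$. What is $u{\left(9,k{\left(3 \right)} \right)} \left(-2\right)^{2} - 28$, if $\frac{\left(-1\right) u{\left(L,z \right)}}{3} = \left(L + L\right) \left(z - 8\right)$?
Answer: $-3484$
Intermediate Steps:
$k{\left(I \right)} = 2 I \left(1 + I\right)$ ($k{\left(I \right)} = \left(1 + I\right) 2 I = 2 I \left(1 + I\right)$)
$u{\left(L,z \right)} = - 6 L \left(-8 + z\right)$ ($u{\left(L,z \right)} = - 3 \left(L + L\right) \left(z - 8\right) = - 3 \cdot 2 L \left(-8 + z\right) = - 6 L \left(-8 + z\right)$)
$u{\left(9,k{\left(3 \right)} \right)} \left(-2\right)^{2} - 28 = 6 \cdot 9 \left(8 - 2 \cdot 3 \left(1 + 3\right)\right) \left(-2\right)^{2} - 28 = 6 \cdot 9 \left(8 - 2 \cdot 3 \cdot 4\right) 4 - 28 = 6 \cdot 9 \left(8 - 24\right) 4 - 28 = 6 \cdot 9 \left(-16\right) 4 - 28 = \left(-864\right) 4 - 28 = -3456 - 28 = -3484$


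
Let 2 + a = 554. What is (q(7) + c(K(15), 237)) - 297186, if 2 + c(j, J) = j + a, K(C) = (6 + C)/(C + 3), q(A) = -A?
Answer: -1779851/6 ≈ -2.9664e+5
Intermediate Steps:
a = 552 (a = -2 + 554 = 552)
K(C) = (6 + C)/(3 + C)
c(j, J) = 550 + j (c(j, J) = -2 + (j + 552) = -2 + (552 + j) = 550 + j)
(q(7) + c(K(15), 237)) - 297186 = (-1*7 + (550 + (6 + 15)/(3 + 15))) - 297186 = (-7 + (550 + 21/18)) - 297186 = (-7 + (550 + (1/18)*21)) - 297186 = (-7 + (550 + 7/6)) - 297186 = (-7 + 3307/6) - 297186 = 3265/6 - 297186 = -1779851/6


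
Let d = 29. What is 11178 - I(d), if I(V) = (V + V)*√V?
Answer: 11178 - 58*√29 ≈ 10866.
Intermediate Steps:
I(V) = 2*V^(3/2) (I(V) = (2*V)*√V = 2*V^(3/2))
11178 - I(d) = 11178 - 2*29^(3/2) = 11178 - 2*29*√29 = 11178 - 58*√29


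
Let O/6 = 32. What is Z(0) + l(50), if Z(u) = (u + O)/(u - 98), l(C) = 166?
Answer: 8038/49 ≈ 164.04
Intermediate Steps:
O = 192 (O = 6*32 = 192)
Z(u) = (192 + u)/(-98 + u) (Z(u) = (u + 192)/(u - 98) = (192 + u)/(-98 + u))
Z(0) + l(50) = (192 + 0)/(-98 + 0) + 166 = 192/(-98) + 166 = -1/98*192 + 166 = -96/49 + 166 = 8038/49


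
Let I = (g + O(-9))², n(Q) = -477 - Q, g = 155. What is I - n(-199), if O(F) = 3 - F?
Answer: 28167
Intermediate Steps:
I = 27889 (I = (155 + (3 - 1*(-9)))² = (155 + (3 + 9))² = (155 + 12)² = 167² = 27889)
I - n(-199) = 27889 - (-477 - 1*(-199)) = 27889 - (-477 + 199) = 27889 - 1*(-278) = 27889 + 278 = 28167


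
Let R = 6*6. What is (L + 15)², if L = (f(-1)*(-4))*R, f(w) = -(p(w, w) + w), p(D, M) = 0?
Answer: 16641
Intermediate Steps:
R = 36
f(w) = -w (f(w) = -(0 + w) = -w)
L = -144 (L = (-1*(-1)*(-4))*36 = (1*(-4))*36 = -4*36 = -144)
(L + 15)² = (-144 + 15)² = (-129)² = 16641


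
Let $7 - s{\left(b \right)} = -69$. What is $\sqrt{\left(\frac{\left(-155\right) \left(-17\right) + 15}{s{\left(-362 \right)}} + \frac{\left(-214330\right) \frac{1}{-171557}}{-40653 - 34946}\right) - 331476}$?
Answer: $\frac{3 i \sqrt{8944994437495317140565534074}}{492842430434} \approx 575.71 i$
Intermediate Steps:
$s{\left(b \right)} = 76$ ($s{\left(b \right)} = 7 - -69 = 7 + 69 = 76$)
$\sqrt{\left(\frac{\left(-155\right) \left(-17\right) + 15}{s{\left(-362 \right)}} + \frac{\left(-214330\right) \frac{1}{-171557}}{-40653 - 34946}\right) - 331476} = \sqrt{\left(\frac{\left(-155\right) \left(-17\right) + 15}{76} + \frac{\left(-214330\right) \frac{1}{-171557}}{-40653 - 34946}\right) - 331476} = \sqrt{\left(\left(2635 + 15\right) \frac{1}{76} + \frac{\left(-214330\right) \left(- \frac{1}{171557}\right)}{-40653 - 34946}\right) - 331476} = \sqrt{\left(2650 \cdot \frac{1}{76} + \frac{214330}{171557 \left(-75599\right)}\right) - 331476} = \sqrt{\left(\frac{1325}{38} + \frac{214330}{171557} \left(- \frac{1}{75599}\right)\right) - 331476} = \sqrt{\left(\frac{1325}{38} - \frac{214330}{12969537643}\right) - 331476} = \sqrt{\frac{17184629232435}{492842430434} - 331476} = \sqrt{- \frac{163348252841308149}{492842430434}} = \frac{3 i \sqrt{8944994437495317140565534074}}{492842430434}$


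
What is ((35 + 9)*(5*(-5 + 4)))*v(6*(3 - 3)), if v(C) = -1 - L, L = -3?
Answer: -440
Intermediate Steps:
v(C) = 2 (v(C) = -1 - 1*(-3) = -1 + 3 = 2)
((35 + 9)*(5*(-5 + 4)))*v(6*(3 - 3)) = ((35 + 9)*(5*(-5 + 4)))*2 = (44*(5*(-1)))*2 = (44*(-5))*2 = -220*2 = -440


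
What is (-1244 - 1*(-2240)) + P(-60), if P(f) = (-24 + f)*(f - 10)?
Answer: 6876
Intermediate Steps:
P(f) = (-24 + f)*(-10 + f)
(-1244 - 1*(-2240)) + P(-60) = (-1244 - 1*(-2240)) + (240 + (-60)**2 - 34*(-60)) = (-1244 + 2240) + (240 + 3600 + 2040) = 996 + 5880 = 6876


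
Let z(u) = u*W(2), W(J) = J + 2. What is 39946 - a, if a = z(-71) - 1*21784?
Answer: 62014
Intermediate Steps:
W(J) = 2 + J
z(u) = 4*u (z(u) = u*(2 + 2) = u*4 = 4*u)
a = -22068 (a = 4*(-71) - 1*21784 = -284 - 21784 = -22068)
39946 - a = 39946 - 1*(-22068) = 39946 + 22068 = 62014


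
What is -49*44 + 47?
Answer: -2109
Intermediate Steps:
-49*44 + 47 = -2156 + 47 = -2109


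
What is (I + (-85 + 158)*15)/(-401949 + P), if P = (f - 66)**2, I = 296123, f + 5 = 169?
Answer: -297218/392345 ≈ -0.75754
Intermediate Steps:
f = 164 (f = -5 + 169 = 164)
P = 9604 (P = (164 - 66)**2 = 98**2 = 9604)
(I + (-85 + 158)*15)/(-401949 + P) = (296123 + (-85 + 158)*15)/(-401949 + 9604) = (296123 + 73*15)/(-392345) = (296123 + 1095)*(-1/392345) = 297218*(-1/392345) = -297218/392345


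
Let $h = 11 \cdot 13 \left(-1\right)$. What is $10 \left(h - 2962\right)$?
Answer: $-31050$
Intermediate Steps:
$h = -143$ ($h = 143 \left(-1\right) = -143$)
$10 \left(h - 2962\right) = 10 \left(-143 - 2962\right) = 10 \left(-3105\right) = -31050$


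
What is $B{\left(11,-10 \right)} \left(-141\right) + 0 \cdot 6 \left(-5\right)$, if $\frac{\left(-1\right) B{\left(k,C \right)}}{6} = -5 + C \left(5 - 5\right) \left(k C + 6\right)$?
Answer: $-4230$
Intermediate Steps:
$B{\left(k,C \right)} = 30$ ($B{\left(k,C \right)} = - 6 \left(-5 + C \left(5 - 5\right) \left(k C + 6\right)\right) = - 6 \left(-5 + C 0 \left(C k + 6\right)\right) = - 6 \left(-5 + C 0 \left(6 + C k\right)\right) = - 6 \left(-5 + C 0\right) = - 6 \left(-5 + 0\right) = \left(-6\right) \left(-5\right) = 30$)
$B{\left(11,-10 \right)} \left(-141\right) + 0 \cdot 6 \left(-5\right) = 30 \left(-141\right) + 0 \cdot 6 \left(-5\right) = -4230 + 0 \left(-5\right) = -4230 + 0 = -4230$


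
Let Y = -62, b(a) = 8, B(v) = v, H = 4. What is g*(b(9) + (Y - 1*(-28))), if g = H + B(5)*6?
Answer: -884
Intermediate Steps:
g = 34 (g = 4 + 5*6 = 4 + 30 = 34)
g*(b(9) + (Y - 1*(-28))) = 34*(8 + (-62 - 1*(-28))) = 34*(8 + (-62 + 28)) = 34*(8 - 34) = 34*(-26) = -884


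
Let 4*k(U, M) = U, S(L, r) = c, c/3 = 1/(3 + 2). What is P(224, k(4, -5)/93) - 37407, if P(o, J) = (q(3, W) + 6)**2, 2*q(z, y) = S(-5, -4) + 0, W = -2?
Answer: -3736731/100 ≈ -37367.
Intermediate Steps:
c = 3/5 (c = 3/(3 + 2) = 3/5 ≈ 0.60000)
S(L, r) = 3/5
q(z, y) = 3/10 (q(z, y) = (3/5 + 0)/2 = (1/2)*(3/5) = 3/10)
k(U, M) = U/4
P(o, J) = 3969/100 (P(o, J) = (3/10 + 6)**2 = (63/10)**2 = 3969/100)
P(224, k(4, -5)/93) - 37407 = 3969/100 - 37407 = -3736731/100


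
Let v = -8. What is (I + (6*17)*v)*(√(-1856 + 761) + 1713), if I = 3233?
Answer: 4140321 + 2417*I*√1095 ≈ 4.1403e+6 + 79980.0*I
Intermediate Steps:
(I + (6*17)*v)*(√(-1856 + 761) + 1713) = (3233 + (6*17)*(-8))*(√(-1856 + 761) + 1713) = (3233 + 102*(-8))*(√(-1095) + 1713) = (3233 - 816)*(I*√1095 + 1713) = 2417*(1713 + I*√1095) = 4140321 + 2417*I*√1095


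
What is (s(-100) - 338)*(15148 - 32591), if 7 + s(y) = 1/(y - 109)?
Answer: 1257744958/209 ≈ 6.0179e+6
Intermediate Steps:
s(y) = -7 + 1/(-109 + y) (s(y) = -7 + 1/(y - 109) = -7 + 1/(-109 + y))
(s(-100) - 338)*(15148 - 32591) = ((764 - 7*(-100))/(-109 - 100) - 338)*(15148 - 32591) = ((764 + 700)/(-209) - 338)*(-17443) = (-1/209*1464 - 338)*(-17443) = (-1464/209 - 338)*(-17443) = -72106/209*(-17443) = 1257744958/209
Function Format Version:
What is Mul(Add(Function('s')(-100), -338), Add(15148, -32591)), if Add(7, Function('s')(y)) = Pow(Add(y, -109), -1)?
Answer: Rational(1257744958, 209) ≈ 6.0179e+6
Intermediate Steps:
Function('s')(y) = Add(-7, Pow(Add(-109, y), -1)) (Function('s')(y) = Add(-7, Pow(Add(y, -109), -1)) = Add(-7, Pow(Add(-109, y), -1)))
Mul(Add(Function('s')(-100), -338), Add(15148, -32591)) = Mul(Add(Mul(Pow(Add(-109, -100), -1), Add(764, Mul(-7, -100))), -338), Add(15148, -32591)) = Mul(Add(Mul(Pow(-209, -1), Add(764, 700)), -338), -17443) = Mul(Add(Mul(Rational(-1, 209), 1464), -338), -17443) = Mul(Add(Rational(-1464, 209), -338), -17443) = Mul(Rational(-72106, 209), -17443) = Rational(1257744958, 209)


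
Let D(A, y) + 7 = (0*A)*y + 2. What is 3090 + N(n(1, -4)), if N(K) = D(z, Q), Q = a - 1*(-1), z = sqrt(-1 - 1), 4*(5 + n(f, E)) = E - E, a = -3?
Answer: 3085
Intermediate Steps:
n(f, E) = -5 (n(f, E) = -5 + (E - E)/4 = -5 + (1/4)*0 = -5 + 0 = -5)
z = I*sqrt(2) (z = sqrt(-2) = I*sqrt(2) ≈ 1.4142*I)
Q = -2 (Q = -3 - 1*(-1) = -3 + 1 = -2)
D(A, y) = -5 (D(A, y) = -7 + ((0*A)*y + 2) = -7 + (0*y + 2) = -7 + (0 + 2) = -7 + 2 = -5)
N(K) = -5
3090 + N(n(1, -4)) = 3090 - 5 = 3085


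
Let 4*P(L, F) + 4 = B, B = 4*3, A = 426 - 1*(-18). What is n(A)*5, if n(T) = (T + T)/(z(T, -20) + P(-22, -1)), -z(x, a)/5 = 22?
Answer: -370/9 ≈ -41.111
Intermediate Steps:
A = 444 (A = 426 + 18 = 444)
B = 12
P(L, F) = 2 (P(L, F) = -1 + (1/4)*12 = -1 + 3 = 2)
z(x, a) = -110 (z(x, a) = -5*22 = -110)
n(T) = -T/54 (n(T) = (T + T)/(-110 + 2) = (2*T)/(-108) = (2*T)*(-1/108) = -T/54)
n(A)*5 = -1/54*444*5 = -74/9*5 = -370/9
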